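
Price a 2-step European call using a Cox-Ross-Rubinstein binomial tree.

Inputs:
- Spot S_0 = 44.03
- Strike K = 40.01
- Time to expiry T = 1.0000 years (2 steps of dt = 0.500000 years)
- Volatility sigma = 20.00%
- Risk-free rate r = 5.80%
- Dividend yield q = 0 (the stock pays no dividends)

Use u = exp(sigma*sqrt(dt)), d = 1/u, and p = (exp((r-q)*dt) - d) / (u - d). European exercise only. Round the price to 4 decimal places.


dt = T/N = 0.500000
u = exp(sigma*sqrt(dt)) = 1.151910; d = 1/u = 0.868123
p = (exp((r-q)*dt) - d) / (u - d) = 0.568389
Discount per step: exp(-r*dt) = 0.971416
Stock lattice S(k, i) with i counting down-moves:
  k=0: S(0,0) = 44.0300
  k=1: S(1,0) = 50.7186; S(1,1) = 38.2235
  k=2: S(2,0) = 58.4233; S(2,1) = 44.0300; S(2,2) = 33.1827
Terminal payoffs V(N, i) = max(S_T - K, 0):
  V(2,0) = 18.413250; V(2,1) = 4.020000; V(2,2) = 0.000000
Backward induction: V(k, i) = exp(-r*dt) * [p * V(k+1, i) + (1-p) * V(k+1, i+1)].
  V(1,0) = exp(-r*dt) * [p*18.413250 + (1-p)*4.020000] = 11.852221
  V(1,1) = exp(-r*dt) * [p*4.020000 + (1-p)*0.000000] = 2.219613
  V(0,0) = exp(-r*dt) * [p*11.852221 + (1-p)*2.219613] = 7.474742

Answer: Price = V(0,0) = 7.4747


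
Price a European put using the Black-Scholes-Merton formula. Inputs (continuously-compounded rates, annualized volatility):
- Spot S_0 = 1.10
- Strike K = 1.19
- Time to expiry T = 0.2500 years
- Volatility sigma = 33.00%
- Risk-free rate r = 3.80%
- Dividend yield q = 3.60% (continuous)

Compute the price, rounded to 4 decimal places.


Answer: Price = 0.1271

Derivation:
d1 = (ln(S/K) + (r - q + 0.5*sigma^2) * T) / (sigma * sqrt(T)) = -0.39109471
d2 = d1 - sigma * sqrt(T) = -0.55609471
exp(-rT) = 0.99054498; exp(-qT) = 0.99104038
P = K * exp(-rT) * N(-d2) - S_0 * exp(-qT) * N(-d1)
N(-d1) = 0.65213639; N(-d2) = 0.71092694
P = 1.1900 * 0.99054498 * 0.71092694 - 1.1000 * 0.99104038 * 0.65213639 = 0.1271


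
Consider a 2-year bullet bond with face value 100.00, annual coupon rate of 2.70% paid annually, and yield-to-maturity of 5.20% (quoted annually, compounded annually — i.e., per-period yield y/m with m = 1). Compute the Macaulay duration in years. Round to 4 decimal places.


Coupon per period c = face * coupon_rate / m = 2.700000
Periods per year m = 1; per-period yield y/m = 0.052000
Number of cashflows N = 2
Cashflows (t years, CF_t, discount factor 1/(1+y/m)^(m*t), PV):
  t = 1.0000: CF_t = 2.700000, DF = 0.950570, PV = 2.566540
  t = 2.0000: CF_t = 102.700000, DF = 0.903584, PV = 92.798074
Price P = sum_t PV_t = 95.364614
Macaulay numerator sum_t t * PV_t:
  t * PV_t at t = 1.0000: 2.566540
  t * PV_t at t = 2.0000: 185.596149
Macaulay duration D = (sum_t t * PV_t) / P = 188.162688 / 95.364614 = 1.973087

Answer: Macaulay duration = 1.9731 years


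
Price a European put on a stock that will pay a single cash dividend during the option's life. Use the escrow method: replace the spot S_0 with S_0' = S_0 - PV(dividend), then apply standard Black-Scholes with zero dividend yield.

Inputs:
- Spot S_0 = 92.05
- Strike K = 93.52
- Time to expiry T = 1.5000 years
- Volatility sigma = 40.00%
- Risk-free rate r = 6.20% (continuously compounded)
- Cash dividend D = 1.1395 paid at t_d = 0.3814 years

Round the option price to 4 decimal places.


PV(D) = D * exp(-r * t_d) = 1.1395 * 0.97663059 = 1.11287056
S_0' = S_0 - PV(D) = 92.0500 - 1.11287056 = 90.93712944
d1 = (ln(S_0'/K) + (r + sigma^2/2)*T) / (sigma*sqrt(T)) = 0.37761551
d2 = d1 - sigma*sqrt(T) = -0.11228244
exp(-rT) = 0.91119350
N(-d1) = 0.35285812; N(-d2) = 0.54470027
P = K * exp(-rT) * N(-d2) - S_0' * N(-d1) = 93.5200 * 0.91119350 * 0.54470027 - 90.93712944 * 0.35285812 = 14.3286

Answer: Price = 14.3286


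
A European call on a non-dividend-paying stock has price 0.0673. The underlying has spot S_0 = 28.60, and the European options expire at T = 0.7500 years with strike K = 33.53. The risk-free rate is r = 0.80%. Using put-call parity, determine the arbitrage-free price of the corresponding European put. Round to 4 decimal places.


Put-call parity: C - P = S_0 * exp(-qT) - K * exp(-rT).
S_0 * exp(-qT) = 28.6000 * 1.00000000 = 28.60000000
K * exp(-rT) = 33.5300 * 0.99401796 = 33.32942233
P = C - S*exp(-qT) + K*exp(-rT)
P = 0.0673 - 28.60000000 + 33.32942233 = 4.7967

Answer: Put price = 4.7967


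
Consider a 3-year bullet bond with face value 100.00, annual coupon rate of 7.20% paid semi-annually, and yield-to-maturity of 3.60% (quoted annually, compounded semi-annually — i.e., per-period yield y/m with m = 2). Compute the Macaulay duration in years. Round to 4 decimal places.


Answer: Macaulay duration = 2.7648 years

Derivation:
Coupon per period c = face * coupon_rate / m = 3.600000
Periods per year m = 2; per-period yield y/m = 0.018000
Number of cashflows N = 6
Cashflows (t years, CF_t, discount factor 1/(1+y/m)^(m*t), PV):
  t = 0.5000: CF_t = 3.600000, DF = 0.982318, PV = 3.536346
  t = 1.0000: CF_t = 3.600000, DF = 0.964949, PV = 3.473817
  t = 1.5000: CF_t = 3.600000, DF = 0.947887, PV = 3.412394
  t = 2.0000: CF_t = 3.600000, DF = 0.931127, PV = 3.352057
  t = 2.5000: CF_t = 3.600000, DF = 0.914663, PV = 3.292787
  t = 3.0000: CF_t = 103.600000, DF = 0.898490, PV = 93.083582
Price P = sum_t PV_t = 110.150983
Macaulay numerator sum_t t * PV_t:
  t * PV_t at t = 0.5000: 1.768173
  t * PV_t at t = 1.0000: 3.473817
  t * PV_t at t = 1.5000: 5.118591
  t * PV_t at t = 2.0000: 6.704114
  t * PV_t at t = 2.5000: 8.231967
  t * PV_t at t = 3.0000: 279.250746
Macaulay duration D = (sum_t t * PV_t) / P = 304.547408 / 110.150983 = 2.764818


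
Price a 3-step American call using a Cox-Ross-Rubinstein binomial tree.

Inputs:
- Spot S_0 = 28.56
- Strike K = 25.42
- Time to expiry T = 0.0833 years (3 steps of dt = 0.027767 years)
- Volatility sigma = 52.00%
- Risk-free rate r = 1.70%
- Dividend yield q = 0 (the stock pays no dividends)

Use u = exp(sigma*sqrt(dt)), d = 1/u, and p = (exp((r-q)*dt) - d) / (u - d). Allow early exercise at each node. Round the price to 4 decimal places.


dt = T/N = 0.027767
u = exp(sigma*sqrt(dt)) = 1.090514; d = 1/u = 0.916999
p = (exp((r-q)*dt) - d) / (u - d) = 0.481072
Discount per step: exp(-r*dt) = 0.999528
Stock lattice S(k, i) with i counting down-moves:
  k=0: S(0,0) = 28.5600
  k=1: S(1,0) = 31.1451; S(1,1) = 26.1895
  k=2: S(2,0) = 33.9642; S(2,1) = 28.5600; S(2,2) = 24.0157
  k=3: S(3,0) = 37.0384; S(3,1) = 31.1451; S(3,2) = 26.1895; S(3,3) = 22.0224
Terminal payoffs V(N, i) = max(S_T - K, 0):
  V(3,0) = 11.618397; V(3,1) = 5.725086; V(3,2) = 0.769480; V(3,3) = 0.000000
Backward induction: V(k, i) = exp(-r*dt) * [p * V(k+1, i) + (1-p) * V(k+1, i+1)]; then take max(V_cont, immediate exercise) for American.
  V(2,0) = exp(-r*dt) * [p*11.618397 + (1-p)*5.725086] = 8.556155; exercise = 8.544158; V(2,0) = max -> 8.556155
  V(2,1) = exp(-r*dt) * [p*5.725086 + (1-p)*0.769480] = 3.151996; exercise = 3.140000; V(2,1) = max -> 3.151996
  V(2,2) = exp(-r*dt) * [p*0.769480 + (1-p)*0.000000] = 0.370001; exercise = 0.000000; V(2,2) = max -> 0.370001
  V(1,0) = exp(-r*dt) * [p*8.556155 + (1-p)*3.151996] = 5.749073; exercise = 5.725086; V(1,0) = max -> 5.749073
  V(1,1) = exp(-r*dt) * [p*3.151996 + (1-p)*0.370001] = 1.707535; exercise = 0.769480; V(1,1) = max -> 1.707535
  V(0,0) = exp(-r*dt) * [p*5.749073 + (1-p)*1.707535] = 3.650083; exercise = 3.140000; V(0,0) = max -> 3.650083

Answer: Price = V(0,0) = 3.6501


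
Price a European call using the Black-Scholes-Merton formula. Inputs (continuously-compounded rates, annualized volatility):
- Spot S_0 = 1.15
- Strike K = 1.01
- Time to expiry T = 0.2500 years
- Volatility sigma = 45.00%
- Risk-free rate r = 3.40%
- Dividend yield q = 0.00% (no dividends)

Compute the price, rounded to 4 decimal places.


d1 = (ln(S/K) + (r - q + 0.5*sigma^2) * T) / (sigma * sqrt(T)) = 0.72721827
d2 = d1 - sigma * sqrt(T) = 0.50221827
exp(-rT) = 0.99153602; exp(-qT) = 1.00000000
C = S_0 * exp(-qT) * N(d1) - K * exp(-rT) * N(d2)
N(d1) = 0.76645387; N(d2) = 0.69224300
C = 1.1500 * 1.00000000 * 0.76645387 - 1.0100 * 0.99153602 * 0.69224300 = 0.1882

Answer: Price = 0.1882


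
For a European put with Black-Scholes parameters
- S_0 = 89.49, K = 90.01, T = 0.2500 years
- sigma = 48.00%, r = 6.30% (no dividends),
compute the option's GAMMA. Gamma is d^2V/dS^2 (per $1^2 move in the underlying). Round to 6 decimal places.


Answer: Gamma = 0.018334

Derivation:
d1 = 0.1614837997; d2 = -0.0785162003
phi(d1) = 0.3937744317; exp(-qT) = 1.0000000000; exp(-rT) = 0.9843733826
Gamma = exp(-qT) * phi(d1) / (S * sigma * sqrt(T)) = 1.0000000000 * 0.3937744317 / (89.4900 * 0.4800 * 0.5000000000) = 0.018334


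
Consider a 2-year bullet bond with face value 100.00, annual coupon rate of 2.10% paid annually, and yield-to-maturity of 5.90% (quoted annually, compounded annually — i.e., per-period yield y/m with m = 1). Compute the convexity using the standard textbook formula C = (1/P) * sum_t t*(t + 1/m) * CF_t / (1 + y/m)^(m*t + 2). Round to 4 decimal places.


Answer: Convexity = 5.2740

Derivation:
Coupon per period c = face * coupon_rate / m = 2.100000
Periods per year m = 1; per-period yield y/m = 0.059000
Number of cashflows N = 2
Cashflows (t years, CF_t, discount factor 1/(1+y/m)^(m*t), PV):
  t = 1.0000: CF_t = 2.100000, DF = 0.944287, PV = 1.983003
  t = 2.0000: CF_t = 102.100000, DF = 0.891678, PV = 91.040330
Price P = sum_t PV_t = 93.023333
Convexity numerator sum_t t*(t + 1/m) * CF_t / (1+y/m)^(m*t + 2):
  t = 1.0000: term = 3.536400
  t = 2.0000: term = 487.071986
Convexity = (1/P) * sum = 490.608387 / 93.023333 = 5.274036


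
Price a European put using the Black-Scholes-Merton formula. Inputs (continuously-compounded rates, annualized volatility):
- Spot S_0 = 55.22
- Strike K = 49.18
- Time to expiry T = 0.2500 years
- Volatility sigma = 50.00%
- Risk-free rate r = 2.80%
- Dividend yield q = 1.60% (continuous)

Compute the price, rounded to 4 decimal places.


d1 = (ln(S/K) + (r - q + 0.5*sigma^2) * T) / (sigma * sqrt(T)) = 0.60035268
d2 = d1 - sigma * sqrt(T) = 0.35035268
exp(-rT) = 0.99302444; exp(-qT) = 0.99600799
P = K * exp(-rT) * N(-d2) - S_0 * exp(-qT) * N(-d1)
N(-d1) = 0.27413561; N(-d2) = 0.36303702
P = 49.1800 * 0.99302444 * 0.36303702 - 55.2200 * 0.99600799 * 0.27413561 = 2.6523

Answer: Price = 2.6523


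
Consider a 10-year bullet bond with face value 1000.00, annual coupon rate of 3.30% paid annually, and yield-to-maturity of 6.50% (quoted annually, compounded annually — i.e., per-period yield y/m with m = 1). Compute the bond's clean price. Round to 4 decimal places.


Coupon per period c = face * coupon_rate / m = 33.000000
Periods per year m = 1; per-period yield y/m = 0.065000
Number of cashflows N = 10
Cashflows (t years, CF_t, discount factor 1/(1+y/m)^(m*t), PV):
  t = 1.0000: CF_t = 33.000000, DF = 0.938967, PV = 30.985915
  t = 2.0000: CF_t = 33.000000, DF = 0.881659, PV = 29.094756
  t = 3.0000: CF_t = 33.000000, DF = 0.827849, PV = 27.319020
  t = 4.0000: CF_t = 33.000000, DF = 0.777323, PV = 25.651662
  t = 5.0000: CF_t = 33.000000, DF = 0.729881, PV = 24.086068
  t = 6.0000: CF_t = 33.000000, DF = 0.685334, PV = 22.616026
  t = 7.0000: CF_t = 33.000000, DF = 0.643506, PV = 21.235705
  t = 8.0000: CF_t = 33.000000, DF = 0.604231, PV = 19.939629
  t = 9.0000: CF_t = 33.000000, DF = 0.567353, PV = 18.722657
  t = 10.0000: CF_t = 1033.000000, DF = 0.532726, PV = 550.305995
Price P = sum_t PV_t = 769.957433

Answer: Price = 769.9574


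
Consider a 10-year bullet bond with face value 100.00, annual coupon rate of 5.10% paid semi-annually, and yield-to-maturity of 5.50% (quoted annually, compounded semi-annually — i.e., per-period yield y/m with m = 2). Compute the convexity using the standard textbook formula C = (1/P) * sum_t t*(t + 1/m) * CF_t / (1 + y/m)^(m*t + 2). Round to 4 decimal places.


Answer: Convexity = 72.3862

Derivation:
Coupon per period c = face * coupon_rate / m = 2.550000
Periods per year m = 2; per-period yield y/m = 0.027500
Number of cashflows N = 20
Cashflows (t years, CF_t, discount factor 1/(1+y/m)^(m*t), PV):
  t = 0.5000: CF_t = 2.550000, DF = 0.973236, PV = 2.481752
  t = 1.0000: CF_t = 2.550000, DF = 0.947188, PV = 2.415330
  t = 1.5000: CF_t = 2.550000, DF = 0.921838, PV = 2.350686
  t = 2.0000: CF_t = 2.550000, DF = 0.897166, PV = 2.287773
  t = 2.5000: CF_t = 2.550000, DF = 0.873154, PV = 2.226543
  t = 3.0000: CF_t = 2.550000, DF = 0.849785, PV = 2.166952
  t = 3.5000: CF_t = 2.550000, DF = 0.827041, PV = 2.108955
  t = 4.0000: CF_t = 2.550000, DF = 0.804906, PV = 2.052511
  t = 4.5000: CF_t = 2.550000, DF = 0.783364, PV = 1.997578
  t = 5.0000: CF_t = 2.550000, DF = 0.762398, PV = 1.944115
  t = 5.5000: CF_t = 2.550000, DF = 0.741993, PV = 1.892082
  t = 6.0000: CF_t = 2.550000, DF = 0.722134, PV = 1.841443
  t = 6.5000: CF_t = 2.550000, DF = 0.702807, PV = 1.792158
  t = 7.0000: CF_t = 2.550000, DF = 0.683997, PV = 1.744193
  t = 7.5000: CF_t = 2.550000, DF = 0.665691, PV = 1.697511
  t = 8.0000: CF_t = 2.550000, DF = 0.647874, PV = 1.652079
  t = 8.5000: CF_t = 2.550000, DF = 0.630535, PV = 1.607863
  t = 9.0000: CF_t = 2.550000, DF = 0.613659, PV = 1.564830
  t = 9.5000: CF_t = 2.550000, DF = 0.597235, PV = 1.522949
  t = 10.0000: CF_t = 102.550000, DF = 0.581251, PV = 59.607246
Price P = sum_t PV_t = 96.954550
Convexity numerator sum_t t*(t + 1/m) * CF_t / (1+y/m)^(m*t + 2):
  t = 0.5000: term = 1.175343
  t = 1.0000: term = 3.431659
  t = 1.5000: term = 6.679628
  t = 2.0000: term = 10.834758
  t = 2.5000: term = 15.817164
  t = 3.0000: term = 21.551368
  t = 3.5000: term = 27.966089
  t = 4.0000: term = 34.994064
  t = 4.5000: term = 42.571854
  t = 5.0000: term = 50.639675
  t = 5.5000: term = 59.141226
  t = 6.0000: term = 68.023529
  t = 6.5000: term = 77.236773
  t = 7.0000: term = 86.734164
  t = 7.5000: term = 96.471784
  t = 8.0000: term = 106.408456
  t = 8.5000: term = 116.505609
  t = 9.0000: term = 126.727155
  t = 9.5000: term = 137.039367
  t = 10.0000: term = 5928.225180
Convexity = (1/P) * sum = 7018.174845 / 96.954550 = 72.386235


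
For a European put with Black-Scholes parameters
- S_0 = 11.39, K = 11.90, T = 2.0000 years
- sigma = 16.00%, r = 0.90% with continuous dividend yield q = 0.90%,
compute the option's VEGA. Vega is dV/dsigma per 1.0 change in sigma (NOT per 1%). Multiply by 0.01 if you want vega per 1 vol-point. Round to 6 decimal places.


Answer: Vega = 6.291095

Derivation:
d1 = -0.0804449870; d2 = -0.3067191570
phi(d1) = 0.3976535098; exp(-qT) = 0.9821610324; exp(-rT) = 0.9821610324
Vega = S * exp(-qT) * phi(d1) * sqrt(T) = 11.3900 * 0.9821610324 * 0.3976535098 * 1.4142135624 = 6.291095


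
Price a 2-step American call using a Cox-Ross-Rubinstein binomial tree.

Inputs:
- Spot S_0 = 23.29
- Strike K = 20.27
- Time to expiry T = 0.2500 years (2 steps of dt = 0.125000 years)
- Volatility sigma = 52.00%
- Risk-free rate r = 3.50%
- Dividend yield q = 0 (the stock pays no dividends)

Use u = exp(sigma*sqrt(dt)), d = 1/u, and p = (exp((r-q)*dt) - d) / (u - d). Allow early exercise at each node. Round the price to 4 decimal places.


Answer: Price = V(0,0) = 4.3683

Derivation:
dt = T/N = 0.125000
u = exp(sigma*sqrt(dt)) = 1.201833; d = 1/u = 0.832062
p = (exp((r-q)*dt) - d) / (u - d) = 0.466025
Discount per step: exp(-r*dt) = 0.995635
Stock lattice S(k, i) with i counting down-moves:
  k=0: S(0,0) = 23.2900
  k=1: S(1,0) = 27.9907; S(1,1) = 19.3787
  k=2: S(2,0) = 33.6401; S(2,1) = 23.2900; S(2,2) = 16.1243
Terminal payoffs V(N, i) = max(S_T - K, 0):
  V(2,0) = 13.370127; V(2,1) = 3.020000; V(2,2) = 0.000000
Backward induction: V(k, i) = exp(-r*dt) * [p * V(k+1, i) + (1-p) * V(k+1, i+1)]; then take max(V_cont, immediate exercise) for American.
  V(1,0) = exp(-r*dt) * [p*13.370127 + (1-p)*3.020000] = 7.809175; exercise = 7.720687; V(1,0) = max -> 7.809175
  V(1,1) = exp(-r*dt) * [p*3.020000 + (1-p)*0.000000] = 1.401251; exercise = 0.000000; V(1,1) = max -> 1.401251
  V(0,0) = exp(-r*dt) * [p*7.809175 + (1-p)*1.401251] = 4.368348; exercise = 3.020000; V(0,0) = max -> 4.368348


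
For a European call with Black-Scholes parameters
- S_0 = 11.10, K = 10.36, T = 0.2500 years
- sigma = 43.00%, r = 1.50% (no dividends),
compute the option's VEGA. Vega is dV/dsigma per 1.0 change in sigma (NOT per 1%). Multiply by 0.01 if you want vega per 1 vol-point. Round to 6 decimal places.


d1 = 0.4458389371; d2 = 0.2308389371
phi(d1) = 0.3611995468; exp(-qT) = 1.0000000000; exp(-rT) = 0.9962570225
Vega = S * exp(-qT) * phi(d1) * sqrt(T) = 11.1000 * 1.0000000000 * 0.3611995468 * 0.5000000000 = 2.004657

Answer: Vega = 2.004657


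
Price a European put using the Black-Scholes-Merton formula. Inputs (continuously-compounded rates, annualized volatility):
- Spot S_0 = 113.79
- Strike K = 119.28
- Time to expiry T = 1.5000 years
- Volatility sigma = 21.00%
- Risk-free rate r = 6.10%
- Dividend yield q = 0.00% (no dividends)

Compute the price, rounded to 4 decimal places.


d1 = (ln(S/K) + (r - q + 0.5*sigma^2) * T) / (sigma * sqrt(T)) = 0.30115494
d2 = d1 - sigma * sqrt(T) = 0.04395852
exp(-rT) = 0.91256132; exp(-qT) = 1.00000000
P = K * exp(-rT) * N(-d2) - S_0 * exp(-qT) * N(-d1)
N(-d1) = 0.38164817; N(-d2) = 0.48246873
P = 119.2800 * 0.91256132 * 0.48246873 - 113.7900 * 1.00000000 * 0.38164817 = 9.0891

Answer: Price = 9.0891


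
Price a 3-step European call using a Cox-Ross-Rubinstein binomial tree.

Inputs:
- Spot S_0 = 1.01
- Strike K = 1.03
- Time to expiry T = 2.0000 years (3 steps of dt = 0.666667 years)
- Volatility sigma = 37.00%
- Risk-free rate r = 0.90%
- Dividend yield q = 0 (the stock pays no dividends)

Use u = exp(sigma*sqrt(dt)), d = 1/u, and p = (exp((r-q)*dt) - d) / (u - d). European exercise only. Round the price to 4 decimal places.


dt = T/N = 0.666667
u = exp(sigma*sqrt(dt)) = 1.352702; d = 1/u = 0.739261
p = (exp((r-q)*dt) - d) / (u - d) = 0.434854
Discount per step: exp(-r*dt) = 0.994018
Stock lattice S(k, i) with i counting down-moves:
  k=0: S(0,0) = 1.0100
  k=1: S(1,0) = 1.3662; S(1,1) = 0.7467
  k=2: S(2,0) = 1.8481; S(2,1) = 1.0100; S(2,2) = 0.5520
  k=3: S(3,0) = 2.4999; S(3,1) = 1.3662; S(3,2) = 0.7467; S(3,3) = 0.4081
Terminal payoffs V(N, i) = max(S_T - K, 0):
  V(3,0) = 1.469927; V(3,1) = 0.336229; V(3,2) = 0.000000; V(3,3) = 0.000000
Backward induction: V(k, i) = exp(-r*dt) * [p * V(k+1, i) + (1-p) * V(k+1, i+1)].
  V(2,0) = exp(-r*dt) * [p*1.469927 + (1-p)*0.336229] = 0.824261
  V(2,1) = exp(-r*dt) * [p*0.336229 + (1-p)*0.000000] = 0.145336
  V(2,2) = exp(-r*dt) * [p*0.000000 + (1-p)*0.000000] = 0.000000
  V(1,0) = exp(-r*dt) * [p*0.824261 + (1-p)*0.145336] = 0.437933
  V(1,1) = exp(-r*dt) * [p*0.145336 + (1-p)*0.000000] = 0.062822
  V(0,0) = exp(-r*dt) * [p*0.437933 + (1-p)*0.062822] = 0.224589

Answer: Price = V(0,0) = 0.2246


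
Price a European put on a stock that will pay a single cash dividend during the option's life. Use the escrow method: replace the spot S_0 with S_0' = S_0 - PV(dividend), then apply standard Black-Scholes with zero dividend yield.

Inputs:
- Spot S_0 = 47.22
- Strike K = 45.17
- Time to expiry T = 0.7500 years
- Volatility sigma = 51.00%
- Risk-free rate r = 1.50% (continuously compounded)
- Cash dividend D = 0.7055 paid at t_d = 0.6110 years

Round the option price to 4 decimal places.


Answer: Price = 7.0739

Derivation:
PV(D) = D * exp(-r * t_d) = 0.7055 * 0.99087687 = 0.69906363
S_0' = S_0 - PV(D) = 47.2200 - 0.69906363 = 46.52093637
d1 = (ln(S_0'/K) + (r + sigma^2/2)*T) / (sigma*sqrt(T)) = 0.31302982
d2 = d1 - sigma*sqrt(T) = -0.12864314
exp(-rT) = 0.98881304
N(-d1) = 0.37712900; N(-d2) = 0.55117998
P = K * exp(-rT) * N(-d2) - S_0' * N(-d1) = 45.1700 * 0.98881304 * 0.55117998 - 46.52093637 * 0.37712900 = 7.0739


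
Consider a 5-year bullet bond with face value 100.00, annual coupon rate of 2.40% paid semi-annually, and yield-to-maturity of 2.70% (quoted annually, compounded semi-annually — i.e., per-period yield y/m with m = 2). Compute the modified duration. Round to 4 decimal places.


Answer: Modified duration = 4.6761

Derivation:
Coupon per period c = face * coupon_rate / m = 1.200000
Periods per year m = 2; per-period yield y/m = 0.013500
Number of cashflows N = 10
Cashflows (t years, CF_t, discount factor 1/(1+y/m)^(m*t), PV):
  t = 0.5000: CF_t = 1.200000, DF = 0.986680, PV = 1.184016
  t = 1.0000: CF_t = 1.200000, DF = 0.973537, PV = 1.168244
  t = 1.5000: CF_t = 1.200000, DF = 0.960569, PV = 1.152683
  t = 2.0000: CF_t = 1.200000, DF = 0.947774, PV = 1.137329
  t = 2.5000: CF_t = 1.200000, DF = 0.935150, PV = 1.122180
  t = 3.0000: CF_t = 1.200000, DF = 0.922694, PV = 1.107232
  t = 3.5000: CF_t = 1.200000, DF = 0.910403, PV = 1.092484
  t = 4.0000: CF_t = 1.200000, DF = 0.898276, PV = 1.077932
  t = 4.5000: CF_t = 1.200000, DF = 0.886311, PV = 1.063573
  t = 5.0000: CF_t = 101.200000, DF = 0.874505, PV = 88.499941
Price P = sum_t PV_t = 98.605615
First compute Macaulay numerator sum_t t * PV_t:
  t * PV_t at t = 0.5000: 0.592008
  t * PV_t at t = 1.0000: 1.168244
  t * PV_t at t = 1.5000: 1.729025
  t * PV_t at t = 2.0000: 2.274659
  t * PV_t at t = 2.5000: 2.805450
  t * PV_t at t = 3.0000: 3.321697
  t * PV_t at t = 3.5000: 3.823693
  t * PV_t at t = 4.0000: 4.311727
  t * PV_t at t = 4.5000: 4.786080
  t * PV_t at t = 5.0000: 442.499706
Macaulay duration D = 467.312288 / 98.605615 = 4.739206
Modified duration = D / (1 + y/m) = 4.739206 / (1 + 0.013500) = 4.676079


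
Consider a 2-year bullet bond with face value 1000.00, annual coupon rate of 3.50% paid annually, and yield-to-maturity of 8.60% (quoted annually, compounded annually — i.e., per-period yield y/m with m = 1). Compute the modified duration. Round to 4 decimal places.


Answer: Modified duration = 1.8090

Derivation:
Coupon per period c = face * coupon_rate / m = 35.000000
Periods per year m = 1; per-period yield y/m = 0.086000
Number of cashflows N = 2
Cashflows (t years, CF_t, discount factor 1/(1+y/m)^(m*t), PV):
  t = 1.0000: CF_t = 35.000000, DF = 0.920810, PV = 32.228361
  t = 2.0000: CF_t = 1035.000000, DF = 0.847892, PV = 877.567840
Price P = sum_t PV_t = 909.796201
First compute Macaulay numerator sum_t t * PV_t:
  t * PV_t at t = 1.0000: 32.228361
  t * PV_t at t = 2.0000: 1755.135680
Macaulay duration D = 1787.364041 / 909.796201 = 1.964576
Modified duration = D / (1 + y/m) = 1.964576 / (1 + 0.086000) = 1.809002


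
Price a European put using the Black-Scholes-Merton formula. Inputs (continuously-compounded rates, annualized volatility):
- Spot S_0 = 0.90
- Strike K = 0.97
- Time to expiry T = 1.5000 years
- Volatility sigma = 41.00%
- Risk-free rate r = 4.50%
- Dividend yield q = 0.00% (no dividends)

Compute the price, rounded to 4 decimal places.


Answer: Price = 0.1824

Derivation:
d1 = (ln(S/K) + (r - q + 0.5*sigma^2) * T) / (sigma * sqrt(T)) = 0.23633333
d2 = d1 - sigma * sqrt(T) = -0.26581207
exp(-rT) = 0.93472772; exp(-qT) = 1.00000000
P = K * exp(-rT) * N(-d2) - S_0 * exp(-qT) * N(-d1)
N(-d1) = 0.40658701; N(-d2) = 0.60480803
P = 0.9700 * 0.93472772 * 0.60480803 - 0.9000 * 1.00000000 * 0.40658701 = 0.1824


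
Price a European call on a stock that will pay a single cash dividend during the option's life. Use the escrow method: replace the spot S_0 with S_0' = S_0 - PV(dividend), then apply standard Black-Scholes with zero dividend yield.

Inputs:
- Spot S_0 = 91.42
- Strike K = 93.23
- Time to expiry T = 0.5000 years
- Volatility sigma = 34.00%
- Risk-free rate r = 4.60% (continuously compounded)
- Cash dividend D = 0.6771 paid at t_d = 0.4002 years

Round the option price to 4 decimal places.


Answer: Price = 8.5243

Derivation:
PV(D) = D * exp(-r * t_d) = 0.6771 * 0.98175921 = 0.66474916
S_0' = S_0 - PV(D) = 91.4200 - 0.66474916 = 90.75525084
d1 = (ln(S_0'/K) + (r + sigma^2/2)*T) / (sigma*sqrt(T)) = 0.10397287
d2 = d1 - sigma*sqrt(T) = -0.13644343
exp(-rT) = 0.97726248
N(d1) = 0.54140456; N(d2) = 0.44573537
C = S_0' * N(d1) - K * exp(-rT) * N(d2) = 90.75525084 * 0.54140456 - 93.2300 * 0.97726248 * 0.44573537 = 8.5243


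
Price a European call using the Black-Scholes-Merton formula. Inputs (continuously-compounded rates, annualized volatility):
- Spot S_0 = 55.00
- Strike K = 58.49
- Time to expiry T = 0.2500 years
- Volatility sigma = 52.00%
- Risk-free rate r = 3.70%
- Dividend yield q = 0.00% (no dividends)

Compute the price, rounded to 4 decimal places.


Answer: Price = 4.4827

Derivation:
d1 = (ln(S/K) + (r - q + 0.5*sigma^2) * T) / (sigma * sqrt(T)) = -0.07104852
d2 = d1 - sigma * sqrt(T) = -0.33104852
exp(-rT) = 0.99079265; exp(-qT) = 1.00000000
C = S_0 * exp(-qT) * N(d1) - K * exp(-rT) * N(d2)
N(d1) = 0.47167957; N(d2) = 0.37030392
C = 55.0000 * 1.00000000 * 0.47167957 - 58.4900 * 0.99079265 * 0.37030392 = 4.4827


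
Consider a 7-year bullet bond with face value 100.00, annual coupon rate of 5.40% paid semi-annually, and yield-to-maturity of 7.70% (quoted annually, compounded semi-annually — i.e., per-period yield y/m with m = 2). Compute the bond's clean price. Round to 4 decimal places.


Coupon per period c = face * coupon_rate / m = 2.700000
Periods per year m = 2; per-period yield y/m = 0.038500
Number of cashflows N = 14
Cashflows (t years, CF_t, discount factor 1/(1+y/m)^(m*t), PV):
  t = 0.5000: CF_t = 2.700000, DF = 0.962927, PV = 2.599904
  t = 1.0000: CF_t = 2.700000, DF = 0.927229, PV = 2.503518
  t = 1.5000: CF_t = 2.700000, DF = 0.892854, PV = 2.410706
  t = 2.0000: CF_t = 2.700000, DF = 0.859754, PV = 2.321335
  t = 2.5000: CF_t = 2.700000, DF = 0.827880, PV = 2.235277
  t = 3.0000: CF_t = 2.700000, DF = 0.797188, PV = 2.152409
  t = 3.5000: CF_t = 2.700000, DF = 0.767635, PV = 2.072613
  t = 4.0000: CF_t = 2.700000, DF = 0.739176, PV = 1.995776
  t = 4.5000: CF_t = 2.700000, DF = 0.711773, PV = 1.921787
  t = 5.0000: CF_t = 2.700000, DF = 0.685386, PV = 1.850541
  t = 5.5000: CF_t = 2.700000, DF = 0.659977, PV = 1.781937
  t = 6.0000: CF_t = 2.700000, DF = 0.635509, PV = 1.715875
  t = 6.5000: CF_t = 2.700000, DF = 0.611949, PV = 1.652263
  t = 7.0000: CF_t = 102.700000, DF = 0.589263, PV = 60.517284
Price P = sum_t PV_t = 87.731225

Answer: Price = 87.7312


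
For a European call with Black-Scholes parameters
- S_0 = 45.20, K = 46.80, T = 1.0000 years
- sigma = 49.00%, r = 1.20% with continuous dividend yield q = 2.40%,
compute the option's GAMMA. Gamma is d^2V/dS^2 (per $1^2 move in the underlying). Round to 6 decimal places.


d1 = 0.1495181304; d2 = -0.3404818696
phi(d1) = 0.3945077993; exp(-qT) = 0.9762857098; exp(-rT) = 0.9880717129
Gamma = exp(-qT) * phi(d1) / (S * sigma * sqrt(T)) = 0.9762857098 * 0.3945077993 / (45.2000 * 0.4900 * 1.0000000000) = 0.017390

Answer: Gamma = 0.017390


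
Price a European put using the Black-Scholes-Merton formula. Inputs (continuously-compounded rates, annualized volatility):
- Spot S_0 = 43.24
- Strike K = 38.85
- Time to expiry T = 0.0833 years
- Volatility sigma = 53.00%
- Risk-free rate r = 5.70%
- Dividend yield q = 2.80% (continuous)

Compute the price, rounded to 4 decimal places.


Answer: Price = 0.8677

Derivation:
d1 = (ln(S/K) + (r - q + 0.5*sigma^2) * T) / (sigma * sqrt(T)) = 0.79215078
d2 = d1 - sigma * sqrt(T) = 0.63918356
exp(-rT) = 0.99526315; exp(-qT) = 0.99767032
P = K * exp(-rT) * N(-d2) - S_0 * exp(-qT) * N(-d1)
N(-d1) = 0.21413638; N(-d2) = 0.26135176
P = 38.8500 * 0.99526315 * 0.26135176 - 43.2400 * 0.99767032 * 0.21413638 = 0.8677


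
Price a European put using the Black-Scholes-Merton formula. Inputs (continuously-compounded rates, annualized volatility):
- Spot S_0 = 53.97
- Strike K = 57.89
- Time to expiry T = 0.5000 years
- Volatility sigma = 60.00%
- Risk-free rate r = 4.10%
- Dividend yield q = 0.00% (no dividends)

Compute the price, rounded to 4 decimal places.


d1 = (ln(S/K) + (r - q + 0.5*sigma^2) * T) / (sigma * sqrt(T)) = 0.09518524
d2 = d1 - sigma * sqrt(T) = -0.32907883
exp(-rT) = 0.97970870; exp(-qT) = 1.00000000
P = K * exp(-rT) * N(-d2) - S_0 * exp(-qT) * N(-d1)
N(-d1) = 0.46208385; N(-d2) = 0.62895195
P = 57.8900 * 0.97970870 * 0.62895195 - 53.9700 * 1.00000000 * 0.46208385 = 10.7326

Answer: Price = 10.7326


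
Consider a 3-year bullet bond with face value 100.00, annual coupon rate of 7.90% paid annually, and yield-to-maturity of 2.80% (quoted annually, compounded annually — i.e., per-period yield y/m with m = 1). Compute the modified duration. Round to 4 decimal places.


Coupon per period c = face * coupon_rate / m = 7.900000
Periods per year m = 1; per-period yield y/m = 0.028000
Number of cashflows N = 3
Cashflows (t years, CF_t, discount factor 1/(1+y/m)^(m*t), PV):
  t = 1.0000: CF_t = 7.900000, DF = 0.972763, PV = 7.684825
  t = 2.0000: CF_t = 7.900000, DF = 0.946267, PV = 7.475511
  t = 3.0000: CF_t = 107.900000, DF = 0.920493, PV = 99.321233
Price P = sum_t PV_t = 114.481568
First compute Macaulay numerator sum_t t * PV_t:
  t * PV_t at t = 1.0000: 7.684825
  t * PV_t at t = 2.0000: 14.951021
  t * PV_t at t = 3.0000: 297.963698
Macaulay duration D = 320.599544 / 114.481568 = 2.800447
Modified duration = D / (1 + y/m) = 2.800447 / (1 + 0.028000) = 2.724170

Answer: Modified duration = 2.7242


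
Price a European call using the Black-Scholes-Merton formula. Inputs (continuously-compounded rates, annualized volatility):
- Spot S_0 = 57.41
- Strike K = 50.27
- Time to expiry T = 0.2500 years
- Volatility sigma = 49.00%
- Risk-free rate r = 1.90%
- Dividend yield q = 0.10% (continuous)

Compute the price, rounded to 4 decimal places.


d1 = (ln(S/K) + (r - q + 0.5*sigma^2) * T) / (sigma * sqrt(T)) = 0.68294909
d2 = d1 - sigma * sqrt(T) = 0.43794909
exp(-rT) = 0.99526126; exp(-qT) = 0.99975003
C = S_0 * exp(-qT) * N(d1) - K * exp(-rT) * N(d2)
N(d1) = 0.75268049; N(d2) = 0.66928840
C = 57.4100 * 0.99975003 * 0.75268049 - 50.2700 * 0.99526126 * 0.66928840 = 9.7149

Answer: Price = 9.7149


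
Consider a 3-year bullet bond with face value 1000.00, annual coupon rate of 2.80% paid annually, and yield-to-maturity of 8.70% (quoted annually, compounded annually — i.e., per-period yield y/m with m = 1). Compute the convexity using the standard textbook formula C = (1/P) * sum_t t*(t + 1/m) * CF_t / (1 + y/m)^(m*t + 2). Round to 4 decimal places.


Answer: Convexity = 9.7579

Derivation:
Coupon per period c = face * coupon_rate / m = 28.000000
Periods per year m = 1; per-period yield y/m = 0.087000
Number of cashflows N = 3
Cashflows (t years, CF_t, discount factor 1/(1+y/m)^(m*t), PV):
  t = 1.0000: CF_t = 28.000000, DF = 0.919963, PV = 25.758970
  t = 2.0000: CF_t = 28.000000, DF = 0.846332, PV = 23.697304
  t = 3.0000: CF_t = 1028.000000, DF = 0.778595, PV = 800.395213
Price P = sum_t PV_t = 849.851487
Convexity numerator sum_t t*(t + 1/m) * CF_t / (1+y/m)^(m*t + 2):
  t = 1.0000: term = 43.601296
  t = 2.0000: term = 120.334763
  t = 3.0000: term = 8128.803779
Convexity = (1/P) * sum = 8292.739838 / 849.851487 = 9.757869


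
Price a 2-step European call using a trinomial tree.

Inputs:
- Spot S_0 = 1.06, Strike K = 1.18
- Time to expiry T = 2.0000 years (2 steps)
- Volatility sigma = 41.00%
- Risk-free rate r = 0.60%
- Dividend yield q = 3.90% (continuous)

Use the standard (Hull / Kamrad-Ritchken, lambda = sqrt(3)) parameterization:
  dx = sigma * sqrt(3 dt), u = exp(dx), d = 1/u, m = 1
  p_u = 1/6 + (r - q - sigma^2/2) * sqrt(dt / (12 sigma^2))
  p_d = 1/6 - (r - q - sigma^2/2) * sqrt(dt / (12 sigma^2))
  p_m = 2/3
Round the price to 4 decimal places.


Answer: Price = V(0,0) = 0.1309

Derivation:
dt = T/N = 1.000000; dx = sigma*sqrt(3*dt) = 0.710141
u = exp(dx) = 2.034278; d = 1/u = 0.491575
p_u = 0.084253, p_m = 0.666667, p_d = 0.249080
Discount per step: exp(-r*dt) = 0.994018
Stock lattice S(k, j) with j the centered position index:
  k=0: S(0,+0) = 1.0600
  k=1: S(1,-1) = 0.5211; S(1,+0) = 1.0600; S(1,+1) = 2.1563
  k=2: S(2,-2) = 0.2561; S(2,-1) = 0.5211; S(2,+0) = 1.0600; S(2,+1) = 2.1563; S(2,+2) = 4.3866
Terminal payoffs V(N, j) = max(S_T - K, 0):
  V(2,-2) = 0.000000; V(2,-1) = 0.000000; V(2,+0) = 0.000000; V(2,+1) = 0.976334; V(2,+2) = 3.206583
Backward induction: V(k, j) = exp(-r*dt) * [p_u * V(k+1, j+1) + p_m * V(k+1, j) + p_d * V(k+1, j-1)]
  V(1,-1) = exp(-r*dt) * [p_u*0.000000 + p_m*0.000000 + p_d*0.000000] = 0.000000
  V(1,+0) = exp(-r*dt) * [p_u*0.976334 + p_m*0.000000 + p_d*0.000000] = 0.081767
  V(1,+1) = exp(-r*dt) * [p_u*3.206583 + p_m*0.976334 + p_d*0.000000] = 0.915545
  V(0,+0) = exp(-r*dt) * [p_u*0.915545 + p_m*0.081767 + p_d*0.000000] = 0.130862


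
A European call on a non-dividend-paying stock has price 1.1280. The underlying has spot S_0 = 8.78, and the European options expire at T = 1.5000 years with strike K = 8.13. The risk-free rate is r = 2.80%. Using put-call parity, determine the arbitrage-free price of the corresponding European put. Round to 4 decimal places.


Answer: Put price = 0.1436

Derivation:
Put-call parity: C - P = S_0 * exp(-qT) - K * exp(-rT).
S_0 * exp(-qT) = 8.7800 * 1.00000000 = 8.78000000
K * exp(-rT) = 8.1300 * 0.95886978 = 7.79561132
P = C - S*exp(-qT) + K*exp(-rT)
P = 1.1280 - 8.78000000 + 7.79561132 = 0.1436


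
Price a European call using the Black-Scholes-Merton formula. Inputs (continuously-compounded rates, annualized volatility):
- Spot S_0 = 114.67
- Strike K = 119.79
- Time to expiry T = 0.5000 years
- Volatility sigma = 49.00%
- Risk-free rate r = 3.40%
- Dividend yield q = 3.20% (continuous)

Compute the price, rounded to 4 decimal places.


Answer: Price = 13.5181

Derivation:
d1 = (ln(S/K) + (r - q + 0.5*sigma^2) * T) / (sigma * sqrt(T)) = 0.05005516
d2 = d1 - sigma * sqrt(T) = -0.29642716
exp(-rT) = 0.98314368; exp(-qT) = 0.98412732
C = S_0 * exp(-qT) * N(d1) - K * exp(-rT) * N(d2)
N(d1) = 0.51996078; N(d2) = 0.38345194
C = 114.6700 * 0.98412732 * 0.51996078 - 119.7900 * 0.98314368 * 0.38345194 = 13.5181


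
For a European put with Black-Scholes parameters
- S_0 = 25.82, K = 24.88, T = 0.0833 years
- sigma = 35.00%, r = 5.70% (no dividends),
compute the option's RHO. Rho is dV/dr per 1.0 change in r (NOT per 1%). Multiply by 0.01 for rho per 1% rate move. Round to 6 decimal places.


d1 = 0.4646323527; d2 = 0.3636162649
phi(d1) = 0.3581225099; exp(-qT) = 1.0000000000; exp(-rT) = 0.9952631544
N(-d2) = 0.3580722897
Rho = -K*T*exp(-rT)*N(-d2) = -24.8800 * 0.0833 * 0.9952631544 * 0.3580722897 = -0.738591

Answer: Rho = -0.738591


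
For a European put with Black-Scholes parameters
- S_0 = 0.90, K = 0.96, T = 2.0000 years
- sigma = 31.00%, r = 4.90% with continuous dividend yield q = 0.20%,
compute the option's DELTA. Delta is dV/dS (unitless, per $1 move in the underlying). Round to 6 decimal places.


d1 = 0.2864044295; d2 = -0.1520017748
phi(d1) = 0.3829111574; exp(-qT) = 0.9960079893; exp(-rT) = 0.9066489038
N(-d1) = 0.3872841912
Delta = -exp(-qT) * N(-d1) = -0.9960079893 * 0.3872841912 = -0.385738

Answer: Delta = -0.385738


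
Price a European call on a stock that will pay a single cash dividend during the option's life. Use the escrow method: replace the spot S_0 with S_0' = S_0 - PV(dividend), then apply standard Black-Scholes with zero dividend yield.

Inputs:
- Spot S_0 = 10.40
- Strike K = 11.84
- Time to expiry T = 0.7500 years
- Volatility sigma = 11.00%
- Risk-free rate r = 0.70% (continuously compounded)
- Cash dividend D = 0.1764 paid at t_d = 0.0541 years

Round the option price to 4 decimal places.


Answer: Price = 0.0316

Derivation:
PV(D) = D * exp(-r * t_d) = 0.1764 * 0.99962137 = 0.17633321
S_0' = S_0 - PV(D) = 10.4000 - 0.17633321 = 10.22366679
d1 = (ln(S_0'/K) + (r + sigma^2/2)*T) / (sigma*sqrt(T)) = -1.43803070
d2 = d1 - sigma*sqrt(T) = -1.53329350
exp(-rT) = 0.99476376
N(d1) = 0.07521267; N(d2) = 0.06260178
C = S_0' * N(d1) - K * exp(-rT) * N(d2) = 10.22366679 * 0.07521267 - 11.8400 * 0.99476376 * 0.06260178 = 0.0316


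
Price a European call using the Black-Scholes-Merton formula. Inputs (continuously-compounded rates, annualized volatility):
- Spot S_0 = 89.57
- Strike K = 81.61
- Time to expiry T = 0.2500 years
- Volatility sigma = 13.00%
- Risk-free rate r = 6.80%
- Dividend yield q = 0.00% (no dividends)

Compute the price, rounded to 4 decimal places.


d1 = (ln(S/K) + (r - q + 0.5*sigma^2) * T) / (sigma * sqrt(T)) = 1.72586368
d2 = d1 - sigma * sqrt(T) = 1.66086368
exp(-rT) = 0.98314368; exp(-qT) = 1.00000000
C = S_0 * exp(-qT) * N(d1) - K * exp(-rT) * N(d2)
N(d1) = 0.95781403; N(d2) = 0.95162959
C = 89.5700 * 1.00000000 * 0.95781403 - 81.6100 * 0.98314368 * 0.95162959 = 9.4380

Answer: Price = 9.4380


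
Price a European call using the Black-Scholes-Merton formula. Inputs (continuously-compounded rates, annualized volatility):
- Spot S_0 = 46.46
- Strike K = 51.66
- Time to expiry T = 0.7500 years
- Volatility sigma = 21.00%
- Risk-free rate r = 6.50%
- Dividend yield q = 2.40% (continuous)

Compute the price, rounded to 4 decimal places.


Answer: Price = 1.9398

Derivation:
d1 = (ln(S/K) + (r - q + 0.5*sigma^2) * T) / (sigma * sqrt(T)) = -0.32334123
d2 = d1 - sigma * sqrt(T) = -0.50520656
exp(-rT) = 0.95241920; exp(-qT) = 0.98216103
C = S_0 * exp(-qT) * N(d1) - K * exp(-rT) * N(d2)
N(d1) = 0.37321842; N(d2) = 0.30670688
C = 46.4600 * 0.98216103 * 0.37321842 - 51.6600 * 0.95241920 * 0.30670688 = 1.9398


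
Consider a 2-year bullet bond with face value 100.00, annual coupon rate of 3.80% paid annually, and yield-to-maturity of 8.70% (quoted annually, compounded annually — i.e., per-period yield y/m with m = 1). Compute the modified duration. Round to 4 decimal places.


Coupon per period c = face * coupon_rate / m = 3.800000
Periods per year m = 1; per-period yield y/m = 0.087000
Number of cashflows N = 2
Cashflows (t years, CF_t, discount factor 1/(1+y/m)^(m*t), PV):
  t = 1.0000: CF_t = 3.800000, DF = 0.919963, PV = 3.495860
  t = 2.0000: CF_t = 103.800000, DF = 0.846332, PV = 87.849292
Price P = sum_t PV_t = 91.345152
First compute Macaulay numerator sum_t t * PV_t:
  t * PV_t at t = 1.0000: 3.495860
  t * PV_t at t = 2.0000: 175.698584
Macaulay duration D = 179.194444 / 91.345152 = 1.961729
Modified duration = D / (1 + y/m) = 1.961729 / (1 + 0.087000) = 1.804719

Answer: Modified duration = 1.8047


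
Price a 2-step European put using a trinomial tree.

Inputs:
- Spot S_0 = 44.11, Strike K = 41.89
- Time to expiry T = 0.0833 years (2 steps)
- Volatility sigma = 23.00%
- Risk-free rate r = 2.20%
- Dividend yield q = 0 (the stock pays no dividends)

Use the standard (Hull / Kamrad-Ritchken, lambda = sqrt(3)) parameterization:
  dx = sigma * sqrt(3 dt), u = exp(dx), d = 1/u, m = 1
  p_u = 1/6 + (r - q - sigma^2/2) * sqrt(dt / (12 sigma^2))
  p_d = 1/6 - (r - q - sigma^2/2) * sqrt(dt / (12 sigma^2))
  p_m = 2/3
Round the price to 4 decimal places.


dt = T/N = 0.041650; dx = sigma*sqrt(3*dt) = 0.081301
u = exp(dx) = 1.084697; d = 1/u = 0.921916
p_u = 0.165527, p_m = 0.666667, p_d = 0.167807
Discount per step: exp(-r*dt) = 0.999084
Stock lattice S(k, j) with j the centered position index:
  k=0: S(0,+0) = 44.1100
  k=1: S(1,-1) = 40.6657; S(1,+0) = 44.1100; S(1,+1) = 47.8460
  k=2: S(2,-2) = 37.4904; S(2,-1) = 40.6657; S(2,+0) = 44.1100; S(2,+1) = 47.8460; S(2,+2) = 51.8984
Terminal payoffs V(N, j) = max(K - S_T, 0):
  V(2,-2) = 4.399616; V(2,-1) = 1.224279; V(2,+0) = 0.000000; V(2,+1) = 0.000000; V(2,+2) = 0.000000
Backward induction: V(k, j) = exp(-r*dt) * [p_u * V(k+1, j+1) + p_m * V(k+1, j) + p_d * V(k+1, j-1)]
  V(1,-1) = exp(-r*dt) * [p_u*0.000000 + p_m*1.224279 + p_d*4.399616] = 1.553047
  V(1,+0) = exp(-r*dt) * [p_u*0.000000 + p_m*0.000000 + p_d*1.224279] = 0.205254
  V(1,+1) = exp(-r*dt) * [p_u*0.000000 + p_m*0.000000 + p_d*0.000000] = 0.000000
  V(0,+0) = exp(-r*dt) * [p_u*0.000000 + p_m*0.205254 + p_d*1.553047] = 0.397083

Answer: Price = V(0,0) = 0.3971


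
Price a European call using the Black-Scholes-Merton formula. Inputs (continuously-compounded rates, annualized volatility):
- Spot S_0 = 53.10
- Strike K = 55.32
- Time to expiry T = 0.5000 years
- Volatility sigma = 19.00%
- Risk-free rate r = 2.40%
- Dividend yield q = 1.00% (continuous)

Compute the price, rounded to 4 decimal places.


Answer: Price = 2.0574

Derivation:
d1 = (ln(S/K) + (r - q + 0.5*sigma^2) * T) / (sigma * sqrt(T)) = -0.18557890
d2 = d1 - sigma * sqrt(T) = -0.31992919
exp(-rT) = 0.98807171; exp(-qT) = 0.99501248
C = S_0 * exp(-qT) * N(d1) - K * exp(-rT) * N(d2)
N(d1) = 0.42638750; N(d2) = 0.37451101
C = 53.1000 * 0.99501248 * 0.42638750 - 55.3200 * 0.98807171 * 0.37451101 = 2.0574
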